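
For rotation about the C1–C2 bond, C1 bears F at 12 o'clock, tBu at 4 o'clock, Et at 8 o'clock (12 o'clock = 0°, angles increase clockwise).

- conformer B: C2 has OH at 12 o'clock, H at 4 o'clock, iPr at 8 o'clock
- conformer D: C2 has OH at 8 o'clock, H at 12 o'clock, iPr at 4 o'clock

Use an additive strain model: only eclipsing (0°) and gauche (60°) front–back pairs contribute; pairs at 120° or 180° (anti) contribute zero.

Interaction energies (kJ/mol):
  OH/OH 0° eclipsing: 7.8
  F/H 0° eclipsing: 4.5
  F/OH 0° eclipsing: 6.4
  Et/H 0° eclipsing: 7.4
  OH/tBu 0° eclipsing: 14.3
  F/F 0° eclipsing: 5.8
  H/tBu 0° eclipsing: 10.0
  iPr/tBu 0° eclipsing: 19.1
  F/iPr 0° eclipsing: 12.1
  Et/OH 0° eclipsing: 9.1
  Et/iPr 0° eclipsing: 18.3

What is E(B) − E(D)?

+2.0 kJ/mol

B (eclipsed): F–OH eclipsed, tBu–H eclipsed, Et–iPr eclipsed; 6.4 + 10.0 + 18.3 = 34.7 kJ/mol.
D (eclipsed): F–H eclipsed, tBu–iPr eclipsed, Et–OH eclipsed; 4.5 + 19.1 + 9.1 = 32.7 kJ/mol.
E(B) − E(D) = 34.7 − 32.7 = +2.0 kJ/mol.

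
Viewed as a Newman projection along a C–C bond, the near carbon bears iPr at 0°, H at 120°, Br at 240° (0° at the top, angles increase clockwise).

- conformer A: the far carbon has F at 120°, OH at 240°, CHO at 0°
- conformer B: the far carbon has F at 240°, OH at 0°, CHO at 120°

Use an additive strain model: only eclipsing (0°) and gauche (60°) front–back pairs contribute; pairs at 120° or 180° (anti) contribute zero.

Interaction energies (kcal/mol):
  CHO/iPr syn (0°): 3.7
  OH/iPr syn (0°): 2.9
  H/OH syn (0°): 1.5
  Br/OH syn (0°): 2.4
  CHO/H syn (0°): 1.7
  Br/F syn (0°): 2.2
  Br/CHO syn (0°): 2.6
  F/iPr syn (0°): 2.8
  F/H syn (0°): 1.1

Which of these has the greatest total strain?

A (eclipsed): iPr(0°)/CHO(0°) eclipsed 3.7; H(120°)/F(120°) eclipsed 1.1; Br(240°)/OH(240°) eclipsed 2.4 → 7.2 kcal/mol.
B (eclipsed): iPr(0°)/OH(0°) eclipsed 2.9; H(120°)/CHO(120°) eclipsed 1.7; Br(240°)/F(240°) eclipsed 2.2 → 6.8 kcal/mol.
A has the highest total (7.2 kcal/mol).

A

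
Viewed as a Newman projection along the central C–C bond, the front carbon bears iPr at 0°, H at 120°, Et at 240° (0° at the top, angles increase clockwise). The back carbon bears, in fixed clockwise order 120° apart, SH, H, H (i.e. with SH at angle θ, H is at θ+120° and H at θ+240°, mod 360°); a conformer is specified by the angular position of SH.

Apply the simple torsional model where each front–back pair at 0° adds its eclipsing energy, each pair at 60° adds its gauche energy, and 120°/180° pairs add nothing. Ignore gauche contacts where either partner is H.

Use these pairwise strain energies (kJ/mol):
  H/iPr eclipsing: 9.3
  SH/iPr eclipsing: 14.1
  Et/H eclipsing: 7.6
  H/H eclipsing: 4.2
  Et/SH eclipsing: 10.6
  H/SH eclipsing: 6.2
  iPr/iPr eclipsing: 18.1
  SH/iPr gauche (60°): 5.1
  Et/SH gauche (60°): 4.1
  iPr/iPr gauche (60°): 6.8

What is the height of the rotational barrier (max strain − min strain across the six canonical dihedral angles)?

SH at 0° (eclipsed): iPr–SH eclipsed, H–H eclipsed, Et–H eclipsed; 14.1 + 4.2 + 7.6 = 25.9 kJ/mol.
SH at 60° (staggered): iPr–SH gauche; 5.1 = 5.1 kJ/mol.
SH at 120° (eclipsed): iPr–H eclipsed, H–SH eclipsed, Et–H eclipsed; 9.3 + 6.2 + 7.6 = 23.1 kJ/mol.
SH at 180° (staggered): Et–SH gauche; 4.1 = 4.1 kJ/mol.
SH at 240° (eclipsed): iPr–H eclipsed, H–H eclipsed, Et–SH eclipsed; 9.3 + 4.2 + 10.6 = 24.1 kJ/mol.
SH at 300° (staggered): iPr–SH gauche, Et–SH gauche; 5.1 + 4.1 = 9.2 kJ/mol.
Max at 0° (25.9 kJ/mol), min at 180° (4.1 kJ/mol); barrier = 21.8 kJ/mol.

21.8 kJ/mol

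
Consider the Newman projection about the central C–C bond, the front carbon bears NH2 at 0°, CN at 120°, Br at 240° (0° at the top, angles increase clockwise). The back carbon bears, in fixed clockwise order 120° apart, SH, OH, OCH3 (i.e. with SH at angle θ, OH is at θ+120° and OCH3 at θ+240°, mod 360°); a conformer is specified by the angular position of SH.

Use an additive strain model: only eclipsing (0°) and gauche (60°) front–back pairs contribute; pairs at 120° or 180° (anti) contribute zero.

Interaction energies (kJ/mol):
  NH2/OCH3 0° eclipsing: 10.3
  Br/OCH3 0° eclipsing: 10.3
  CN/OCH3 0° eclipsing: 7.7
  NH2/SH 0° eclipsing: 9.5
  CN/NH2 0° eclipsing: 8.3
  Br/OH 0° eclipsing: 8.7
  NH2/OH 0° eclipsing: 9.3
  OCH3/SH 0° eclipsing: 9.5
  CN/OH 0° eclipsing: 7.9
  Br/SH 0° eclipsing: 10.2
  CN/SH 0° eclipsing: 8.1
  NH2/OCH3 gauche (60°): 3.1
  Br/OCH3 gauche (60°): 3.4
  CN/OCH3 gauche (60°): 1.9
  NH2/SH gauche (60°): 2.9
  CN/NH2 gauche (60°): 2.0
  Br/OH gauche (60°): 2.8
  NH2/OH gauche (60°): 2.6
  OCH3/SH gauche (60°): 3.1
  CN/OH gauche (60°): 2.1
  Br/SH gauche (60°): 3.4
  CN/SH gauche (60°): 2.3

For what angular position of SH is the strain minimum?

SH at 0° (eclipsed): NH2–SH eclipsed, CN–OH eclipsed, Br–OCH3 eclipsed; 9.5 + 7.9 + 10.3 = 27.7 kJ/mol.
SH at 60° (staggered): NH2–SH gauche, NH2–OCH3 gauche, CN–SH gauche, CN–OH gauche, Br–OH gauche, Br–OCH3 gauche; 2.9 + 3.1 + 2.3 + 2.1 + 2.8 + 3.4 = 16.6 kJ/mol.
SH at 120° (eclipsed): NH2–OCH3 eclipsed, CN–SH eclipsed, Br–OH eclipsed; 10.3 + 8.1 + 8.7 = 27.1 kJ/mol.
SH at 180° (staggered): NH2–OH gauche, NH2–OCH3 gauche, CN–SH gauche, CN–OCH3 gauche, Br–SH gauche, Br–OH gauche; 2.6 + 3.1 + 2.3 + 1.9 + 3.4 + 2.8 = 16.1 kJ/mol.
SH at 240° (eclipsed): NH2–OH eclipsed, CN–OCH3 eclipsed, Br–SH eclipsed; 9.3 + 7.7 + 10.2 = 27.2 kJ/mol.
SH at 300° (staggered): NH2–SH gauche, NH2–OH gauche, CN–OH gauche, CN–OCH3 gauche, Br–SH gauche, Br–OCH3 gauche; 2.9 + 2.6 + 2.1 + 1.9 + 3.4 + 3.4 = 16.3 kJ/mol.
The minimum (16.1 kJ/mol) occurs with SH at 180°.

180°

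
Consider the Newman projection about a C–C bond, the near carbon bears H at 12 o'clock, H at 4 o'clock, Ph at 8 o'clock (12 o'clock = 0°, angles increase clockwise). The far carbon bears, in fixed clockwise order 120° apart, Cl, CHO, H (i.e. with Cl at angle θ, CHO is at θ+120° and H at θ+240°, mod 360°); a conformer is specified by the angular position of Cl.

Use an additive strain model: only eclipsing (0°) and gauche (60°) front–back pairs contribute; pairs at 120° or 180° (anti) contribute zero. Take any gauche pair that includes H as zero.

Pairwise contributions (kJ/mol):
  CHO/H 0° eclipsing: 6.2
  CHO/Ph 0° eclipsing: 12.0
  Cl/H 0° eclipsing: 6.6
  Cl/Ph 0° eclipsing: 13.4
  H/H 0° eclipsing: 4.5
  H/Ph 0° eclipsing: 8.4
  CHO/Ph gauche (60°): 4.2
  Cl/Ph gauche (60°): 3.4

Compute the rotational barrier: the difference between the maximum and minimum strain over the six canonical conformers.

Cl at 0° (eclipsed): H(0°)/Cl(0°) eclipsed 6.6; H(120°)/CHO(120°) eclipsed 6.2; Ph(240°)/H(240°) eclipsed 8.4 → 21.2 kJ/mol.
Cl at 60° (staggered): Ph(240°)/CHO(180°) gauche 4.2 → 4.2 kJ/mol.
Cl at 120° (eclipsed): H(0°)/H(0°) eclipsed 4.5; H(120°)/Cl(120°) eclipsed 6.6; Ph(240°)/CHO(240°) eclipsed 12.0 → 23.1 kJ/mol.
Cl at 180° (staggered): Ph(240°)/Cl(180°) gauche 3.4; Ph(240°)/CHO(300°) gauche 4.2 → 7.6 kJ/mol.
Cl at 240° (eclipsed): H(0°)/CHO(0°) eclipsed 6.2; H(120°)/H(120°) eclipsed 4.5; Ph(240°)/Cl(240°) eclipsed 13.4 → 24.1 kJ/mol.
Cl at 300° (staggered): Ph(240°)/Cl(300°) gauche 3.4 → 3.4 kJ/mol.
Max at 240° (24.1 kJ/mol), min at 300° (3.4 kJ/mol); barrier = 20.7 kJ/mol.

20.7 kJ/mol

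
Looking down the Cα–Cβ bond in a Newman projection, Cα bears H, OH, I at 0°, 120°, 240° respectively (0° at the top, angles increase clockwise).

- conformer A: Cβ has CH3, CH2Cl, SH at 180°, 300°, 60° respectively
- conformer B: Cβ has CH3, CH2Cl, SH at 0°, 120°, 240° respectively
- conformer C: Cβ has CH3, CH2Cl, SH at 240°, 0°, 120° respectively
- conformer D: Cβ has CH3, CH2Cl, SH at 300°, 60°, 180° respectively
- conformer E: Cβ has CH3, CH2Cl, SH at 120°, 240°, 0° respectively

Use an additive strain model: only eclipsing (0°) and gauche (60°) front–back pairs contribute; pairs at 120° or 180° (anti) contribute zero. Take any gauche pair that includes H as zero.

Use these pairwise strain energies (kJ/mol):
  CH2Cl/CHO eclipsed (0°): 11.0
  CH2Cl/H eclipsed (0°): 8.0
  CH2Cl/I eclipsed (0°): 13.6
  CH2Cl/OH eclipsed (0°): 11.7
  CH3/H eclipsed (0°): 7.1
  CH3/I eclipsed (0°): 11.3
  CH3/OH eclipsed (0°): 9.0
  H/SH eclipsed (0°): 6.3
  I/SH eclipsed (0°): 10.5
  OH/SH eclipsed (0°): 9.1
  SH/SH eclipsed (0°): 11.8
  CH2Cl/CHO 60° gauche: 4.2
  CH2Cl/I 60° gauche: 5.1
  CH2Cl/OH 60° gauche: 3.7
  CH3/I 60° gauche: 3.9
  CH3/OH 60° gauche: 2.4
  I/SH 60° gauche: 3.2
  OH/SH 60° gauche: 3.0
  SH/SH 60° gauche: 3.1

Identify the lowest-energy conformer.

A (staggered): OH(120°)/CH3(180°) gauche 2.4; OH(120°)/SH(60°) gauche 3.0; I(240°)/CH3(180°) gauche 3.9; I(240°)/CH2Cl(300°) gauche 5.1 → 14.4 kJ/mol.
B (eclipsed): H(0°)/CH3(0°) eclipsed 7.1; OH(120°)/CH2Cl(120°) eclipsed 11.7; I(240°)/SH(240°) eclipsed 10.5 → 29.3 kJ/mol.
C (eclipsed): H(0°)/CH2Cl(0°) eclipsed 8.0; OH(120°)/SH(120°) eclipsed 9.1; I(240°)/CH3(240°) eclipsed 11.3 → 28.4 kJ/mol.
D (staggered): OH(120°)/CH2Cl(60°) gauche 3.7; OH(120°)/SH(180°) gauche 3.0; I(240°)/CH3(300°) gauche 3.9; I(240°)/SH(180°) gauche 3.2 → 13.8 kJ/mol.
E (eclipsed): H(0°)/SH(0°) eclipsed 6.3; OH(120°)/CH3(120°) eclipsed 9.0; I(240°)/CH2Cl(240°) eclipsed 13.6 → 28.9 kJ/mol.
D has the lowest total (13.8 kJ/mol).

D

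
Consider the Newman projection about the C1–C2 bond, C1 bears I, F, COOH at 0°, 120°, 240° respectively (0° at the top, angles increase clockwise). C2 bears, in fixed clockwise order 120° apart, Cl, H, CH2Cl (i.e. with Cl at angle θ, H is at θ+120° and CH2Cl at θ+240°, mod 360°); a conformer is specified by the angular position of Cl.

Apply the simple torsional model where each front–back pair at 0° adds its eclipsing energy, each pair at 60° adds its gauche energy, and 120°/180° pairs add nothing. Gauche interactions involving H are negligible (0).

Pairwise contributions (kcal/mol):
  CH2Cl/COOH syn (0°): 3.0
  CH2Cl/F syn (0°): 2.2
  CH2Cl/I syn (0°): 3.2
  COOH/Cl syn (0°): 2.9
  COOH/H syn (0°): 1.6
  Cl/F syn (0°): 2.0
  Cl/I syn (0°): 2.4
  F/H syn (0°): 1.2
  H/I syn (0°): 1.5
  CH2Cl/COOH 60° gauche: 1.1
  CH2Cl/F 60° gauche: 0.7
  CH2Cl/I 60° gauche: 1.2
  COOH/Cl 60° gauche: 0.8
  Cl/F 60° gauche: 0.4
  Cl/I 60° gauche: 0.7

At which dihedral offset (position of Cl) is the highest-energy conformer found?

Cl at 0° (eclipsed): I(0°)/Cl(0°) eclipsed 2.4; F(120°)/H(120°) eclipsed 1.2; COOH(240°)/CH2Cl(240°) eclipsed 3.0 → 6.6 kcal/mol.
Cl at 60° (staggered): I(0°)/Cl(60°) gauche 0.7; I(0°)/CH2Cl(300°) gauche 1.2; F(120°)/Cl(60°) gauche 0.4; COOH(240°)/CH2Cl(300°) gauche 1.1 → 3.4 kcal/mol.
Cl at 120° (eclipsed): I(0°)/CH2Cl(0°) eclipsed 3.2; F(120°)/Cl(120°) eclipsed 2.0; COOH(240°)/H(240°) eclipsed 1.6 → 6.8 kcal/mol.
Cl at 180° (staggered): I(0°)/CH2Cl(60°) gauche 1.2; F(120°)/Cl(180°) gauche 0.4; F(120°)/CH2Cl(60°) gauche 0.7; COOH(240°)/Cl(180°) gauche 0.8 → 3.1 kcal/mol.
Cl at 240° (eclipsed): I(0°)/H(0°) eclipsed 1.5; F(120°)/CH2Cl(120°) eclipsed 2.2; COOH(240°)/Cl(240°) eclipsed 2.9 → 6.6 kcal/mol.
Cl at 300° (staggered): I(0°)/Cl(300°) gauche 0.7; F(120°)/CH2Cl(180°) gauche 0.7; COOH(240°)/Cl(300°) gauche 0.8; COOH(240°)/CH2Cl(180°) gauche 1.1 → 3.3 kcal/mol.
The maximum (6.8 kcal/mol) occurs with Cl at 120°.

120°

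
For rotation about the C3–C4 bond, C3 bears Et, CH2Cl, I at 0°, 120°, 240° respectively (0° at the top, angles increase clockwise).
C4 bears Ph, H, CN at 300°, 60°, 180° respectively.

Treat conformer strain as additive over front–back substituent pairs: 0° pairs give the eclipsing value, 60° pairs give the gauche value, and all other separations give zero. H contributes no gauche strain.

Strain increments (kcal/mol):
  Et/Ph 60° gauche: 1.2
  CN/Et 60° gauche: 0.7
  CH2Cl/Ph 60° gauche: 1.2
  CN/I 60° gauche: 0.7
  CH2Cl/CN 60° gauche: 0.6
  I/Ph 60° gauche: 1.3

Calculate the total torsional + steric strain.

This conformer (staggered): Et(0°)/Ph(300°) gauche 1.2; CH2Cl(120°)/CN(180°) gauche 0.6; I(240°)/Ph(300°) gauche 1.3; I(240°)/CN(180°) gauche 0.7 → 3.8 kcal/mol.

3.8 kcal/mol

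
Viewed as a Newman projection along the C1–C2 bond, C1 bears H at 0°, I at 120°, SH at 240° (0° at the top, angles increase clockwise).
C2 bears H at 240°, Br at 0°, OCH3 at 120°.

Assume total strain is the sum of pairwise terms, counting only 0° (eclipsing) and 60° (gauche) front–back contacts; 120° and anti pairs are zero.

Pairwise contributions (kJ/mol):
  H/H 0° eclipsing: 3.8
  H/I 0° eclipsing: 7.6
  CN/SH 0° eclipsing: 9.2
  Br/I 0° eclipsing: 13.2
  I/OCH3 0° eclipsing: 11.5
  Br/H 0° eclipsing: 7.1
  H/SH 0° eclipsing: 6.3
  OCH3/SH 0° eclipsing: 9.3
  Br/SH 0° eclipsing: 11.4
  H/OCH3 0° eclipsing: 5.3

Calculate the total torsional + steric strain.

24.9 kJ/mol

This conformer is eclipsed. H at 0° is eclipsed with Br at 0° (7.1); I at 120° is eclipsed with OCH3 at 120° (11.5); SH at 240° is eclipsed with H at 240° (6.3). Total 24.9 kJ/mol.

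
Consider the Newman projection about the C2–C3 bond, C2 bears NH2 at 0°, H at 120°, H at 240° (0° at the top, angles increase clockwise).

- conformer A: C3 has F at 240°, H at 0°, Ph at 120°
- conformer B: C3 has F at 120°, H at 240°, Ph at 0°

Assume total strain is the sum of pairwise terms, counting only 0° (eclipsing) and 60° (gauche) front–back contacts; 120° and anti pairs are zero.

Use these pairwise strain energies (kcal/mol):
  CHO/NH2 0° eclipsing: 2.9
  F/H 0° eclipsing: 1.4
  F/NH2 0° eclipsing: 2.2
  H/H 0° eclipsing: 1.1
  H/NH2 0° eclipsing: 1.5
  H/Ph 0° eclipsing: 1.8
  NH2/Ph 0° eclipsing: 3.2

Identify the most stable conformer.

A is eclipsed. NH2 at 0° is eclipsed with H at 0° (1.5); H at 120° is eclipsed with Ph at 120° (1.8); H at 240° is eclipsed with F at 240° (1.4). Total 4.7 kcal/mol.
B is eclipsed. NH2 at 0° is eclipsed with Ph at 0° (3.2); H at 120° is eclipsed with F at 120° (1.4); H at 240° is eclipsed with H at 240° (1.1). Total 5.7 kcal/mol.
A has the lowest total (4.7 kcal/mol).

A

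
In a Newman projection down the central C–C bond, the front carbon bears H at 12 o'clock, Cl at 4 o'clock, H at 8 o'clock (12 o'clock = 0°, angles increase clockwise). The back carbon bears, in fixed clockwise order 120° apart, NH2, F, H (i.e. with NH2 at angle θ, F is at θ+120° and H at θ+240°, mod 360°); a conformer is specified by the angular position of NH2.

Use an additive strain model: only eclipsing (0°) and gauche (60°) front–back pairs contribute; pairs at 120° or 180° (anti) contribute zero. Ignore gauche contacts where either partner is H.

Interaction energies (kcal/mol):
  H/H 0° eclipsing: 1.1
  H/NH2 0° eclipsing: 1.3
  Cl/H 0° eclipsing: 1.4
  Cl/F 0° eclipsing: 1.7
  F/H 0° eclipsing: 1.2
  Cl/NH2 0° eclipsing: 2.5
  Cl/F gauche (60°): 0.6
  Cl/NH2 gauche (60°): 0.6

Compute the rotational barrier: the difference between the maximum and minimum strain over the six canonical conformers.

4.2 kcal/mol

NH2 at 0° (eclipsed): H(0°)/NH2(0°) eclipsed 1.3; Cl(120°)/F(120°) eclipsed 1.7; H(240°)/H(240°) eclipsed 1.1 → 4.1 kcal/mol.
NH2 at 60° (staggered): Cl(120°)/NH2(60°) gauche 0.6; Cl(120°)/F(180°) gauche 0.6 → 1.2 kcal/mol.
NH2 at 120° (eclipsed): H(0°)/H(0°) eclipsed 1.1; Cl(120°)/NH2(120°) eclipsed 2.5; H(240°)/F(240°) eclipsed 1.2 → 4.8 kcal/mol.
NH2 at 180° (staggered): Cl(120°)/NH2(180°) gauche 0.6 → 0.6 kcal/mol.
NH2 at 240° (eclipsed): H(0°)/F(0°) eclipsed 1.2; Cl(120°)/H(120°) eclipsed 1.4; H(240°)/NH2(240°) eclipsed 1.3 → 3.9 kcal/mol.
NH2 at 300° (staggered): Cl(120°)/F(60°) gauche 0.6 → 0.6 kcal/mol.
Max at 120° (4.8 kcal/mol), min at 180° (0.6 kcal/mol); barrier = 4.2 kcal/mol.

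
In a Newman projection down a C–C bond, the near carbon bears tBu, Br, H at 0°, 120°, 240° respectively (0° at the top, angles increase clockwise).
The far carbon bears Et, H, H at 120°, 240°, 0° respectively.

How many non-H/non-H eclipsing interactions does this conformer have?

1

Non-H eclipsing pairs: Br(120°)/Et(120°) — 1 interaction.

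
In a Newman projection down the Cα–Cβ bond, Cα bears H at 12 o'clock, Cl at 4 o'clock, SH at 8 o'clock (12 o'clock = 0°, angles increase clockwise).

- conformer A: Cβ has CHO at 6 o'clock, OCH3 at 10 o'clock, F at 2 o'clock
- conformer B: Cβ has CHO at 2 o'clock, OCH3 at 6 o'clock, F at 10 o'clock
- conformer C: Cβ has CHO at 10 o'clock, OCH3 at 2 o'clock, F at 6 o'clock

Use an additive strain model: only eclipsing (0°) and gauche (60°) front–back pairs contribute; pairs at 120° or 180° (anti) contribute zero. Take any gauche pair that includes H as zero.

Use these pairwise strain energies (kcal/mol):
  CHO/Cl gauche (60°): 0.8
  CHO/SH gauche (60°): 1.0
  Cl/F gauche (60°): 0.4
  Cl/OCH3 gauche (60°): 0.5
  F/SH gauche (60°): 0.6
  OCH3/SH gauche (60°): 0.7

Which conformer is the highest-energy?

A

A (staggered): Cl(120°)/CHO(180°) gauche 0.8; Cl(120°)/F(60°) gauche 0.4; SH(240°)/CHO(180°) gauche 1.0; SH(240°)/OCH3(300°) gauche 0.7 → 2.9 kcal/mol.
B (staggered): Cl(120°)/CHO(60°) gauche 0.8; Cl(120°)/OCH3(180°) gauche 0.5; SH(240°)/OCH3(180°) gauche 0.7; SH(240°)/F(300°) gauche 0.6 → 2.6 kcal/mol.
C (staggered): Cl(120°)/OCH3(60°) gauche 0.5; Cl(120°)/F(180°) gauche 0.4; SH(240°)/CHO(300°) gauche 1.0; SH(240°)/F(180°) gauche 0.6 → 2.5 kcal/mol.
A has the highest total (2.9 kcal/mol).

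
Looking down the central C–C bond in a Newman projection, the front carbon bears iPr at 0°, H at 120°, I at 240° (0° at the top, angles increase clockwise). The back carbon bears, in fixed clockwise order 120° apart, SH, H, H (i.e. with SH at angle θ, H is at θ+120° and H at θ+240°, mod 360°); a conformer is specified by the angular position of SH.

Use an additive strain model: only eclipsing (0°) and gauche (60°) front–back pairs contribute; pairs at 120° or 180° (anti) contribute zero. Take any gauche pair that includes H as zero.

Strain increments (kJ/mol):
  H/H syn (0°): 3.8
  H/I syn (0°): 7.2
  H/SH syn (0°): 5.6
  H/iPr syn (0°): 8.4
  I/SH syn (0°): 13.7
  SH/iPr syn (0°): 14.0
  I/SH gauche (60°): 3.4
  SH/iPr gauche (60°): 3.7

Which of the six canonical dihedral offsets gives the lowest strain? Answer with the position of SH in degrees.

180°

SH at 0° (eclipsed): iPr(0°)/SH(0°) eclipsed 14.0; H(120°)/H(120°) eclipsed 3.8; I(240°)/H(240°) eclipsed 7.2 → 25.0 kJ/mol.
SH at 60° (staggered): iPr(0°)/SH(60°) gauche 3.7 → 3.7 kJ/mol.
SH at 120° (eclipsed): iPr(0°)/H(0°) eclipsed 8.4; H(120°)/SH(120°) eclipsed 5.6; I(240°)/H(240°) eclipsed 7.2 → 21.2 kJ/mol.
SH at 180° (staggered): I(240°)/SH(180°) gauche 3.4 → 3.4 kJ/mol.
SH at 240° (eclipsed): iPr(0°)/H(0°) eclipsed 8.4; H(120°)/H(120°) eclipsed 3.8; I(240°)/SH(240°) eclipsed 13.7 → 25.9 kJ/mol.
SH at 300° (staggered): iPr(0°)/SH(300°) gauche 3.7; I(240°)/SH(300°) gauche 3.4 → 7.1 kJ/mol.
The minimum (3.4 kJ/mol) occurs with SH at 180°.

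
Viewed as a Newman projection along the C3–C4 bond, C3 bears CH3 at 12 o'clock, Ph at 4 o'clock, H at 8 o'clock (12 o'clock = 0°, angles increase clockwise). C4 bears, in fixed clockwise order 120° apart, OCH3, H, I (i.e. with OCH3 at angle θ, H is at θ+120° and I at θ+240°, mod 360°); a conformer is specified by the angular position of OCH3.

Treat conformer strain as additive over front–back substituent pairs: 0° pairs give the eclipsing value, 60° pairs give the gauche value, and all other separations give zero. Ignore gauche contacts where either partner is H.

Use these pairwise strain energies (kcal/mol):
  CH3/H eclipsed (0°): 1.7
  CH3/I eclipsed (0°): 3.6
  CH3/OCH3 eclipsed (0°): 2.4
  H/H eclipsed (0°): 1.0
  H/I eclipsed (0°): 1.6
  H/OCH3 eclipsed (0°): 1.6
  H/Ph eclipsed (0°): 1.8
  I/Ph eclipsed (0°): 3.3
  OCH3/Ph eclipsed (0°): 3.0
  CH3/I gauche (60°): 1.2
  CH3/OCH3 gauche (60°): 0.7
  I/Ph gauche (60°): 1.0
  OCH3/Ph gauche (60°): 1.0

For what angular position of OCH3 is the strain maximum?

120°

OCH3 at 0° is eclipsed. CH3 at 0° is eclipsed with OCH3 at 0° (2.4); Ph at 120° is eclipsed with H at 120° (1.8); H at 240° is eclipsed with I at 240° (1.6). Total 5.8 kcal/mol.
OCH3 at 60° is staggered. CH3 at 0° is gauche with OCH3 at 60° (0.7); CH3 at 0° is gauche with I at 300° (1.2); Ph at 120° is gauche with OCH3 at 60° (1.0). Total 2.9 kcal/mol.
OCH3 at 120° is eclipsed. CH3 at 0° is eclipsed with I at 0° (3.6); Ph at 120° is eclipsed with OCH3 at 120° (3.0); H at 240° is eclipsed with H at 240° (1.0). Total 7.6 kcal/mol.
OCH3 at 180° is staggered. CH3 at 0° is gauche with I at 60° (1.2); Ph at 120° is gauche with OCH3 at 180° (1.0); Ph at 120° is gauche with I at 60° (1.0). Total 3.2 kcal/mol.
OCH3 at 240° is eclipsed. CH3 at 0° is eclipsed with H at 0° (1.7); Ph at 120° is eclipsed with I at 120° (3.3); H at 240° is eclipsed with OCH3 at 240° (1.6). Total 6.6 kcal/mol.
OCH3 at 300° is staggered. CH3 at 0° is gauche with OCH3 at 300° (0.7); Ph at 120° is gauche with I at 180° (1.0). Total 1.7 kcal/mol.
The maximum (7.6 kcal/mol) occurs with OCH3 at 120°.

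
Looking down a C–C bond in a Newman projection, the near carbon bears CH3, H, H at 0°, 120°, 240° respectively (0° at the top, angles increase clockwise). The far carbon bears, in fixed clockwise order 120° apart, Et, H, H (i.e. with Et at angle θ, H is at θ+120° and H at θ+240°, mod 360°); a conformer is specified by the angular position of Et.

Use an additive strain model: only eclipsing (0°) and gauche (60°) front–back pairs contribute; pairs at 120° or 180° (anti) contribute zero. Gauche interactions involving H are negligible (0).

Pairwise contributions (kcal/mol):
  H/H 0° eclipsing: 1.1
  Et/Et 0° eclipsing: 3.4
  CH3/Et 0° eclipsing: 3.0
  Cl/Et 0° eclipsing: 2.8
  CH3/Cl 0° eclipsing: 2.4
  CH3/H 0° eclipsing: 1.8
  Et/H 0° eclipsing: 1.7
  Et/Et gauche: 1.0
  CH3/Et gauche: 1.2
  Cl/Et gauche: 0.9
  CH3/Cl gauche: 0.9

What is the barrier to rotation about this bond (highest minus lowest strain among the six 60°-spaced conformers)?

5.2 kcal/mol

Et at 0° (eclipsed): CH3(0°)/Et(0°) eclipsed 3.0; H(120°)/H(120°) eclipsed 1.1; H(240°)/H(240°) eclipsed 1.1 → 5.2 kcal/mol.
Et at 60° (staggered): CH3(0°)/Et(60°) gauche 1.2 → 1.2 kcal/mol.
Et at 120° (eclipsed): CH3(0°)/H(0°) eclipsed 1.8; H(120°)/Et(120°) eclipsed 1.7; H(240°)/H(240°) eclipsed 1.1 → 4.6 kcal/mol.
Et at 180° (staggered): no non-H gauche contacts → 0.0 kcal/mol.
Et at 240° (eclipsed): CH3(0°)/H(0°) eclipsed 1.8; H(120°)/H(120°) eclipsed 1.1; H(240°)/Et(240°) eclipsed 1.7 → 4.6 kcal/mol.
Et at 300° (staggered): CH3(0°)/Et(300°) gauche 1.2 → 1.2 kcal/mol.
Max at 0° (5.2 kcal/mol), min at 180° (0.0 kcal/mol); barrier = 5.2 kcal/mol.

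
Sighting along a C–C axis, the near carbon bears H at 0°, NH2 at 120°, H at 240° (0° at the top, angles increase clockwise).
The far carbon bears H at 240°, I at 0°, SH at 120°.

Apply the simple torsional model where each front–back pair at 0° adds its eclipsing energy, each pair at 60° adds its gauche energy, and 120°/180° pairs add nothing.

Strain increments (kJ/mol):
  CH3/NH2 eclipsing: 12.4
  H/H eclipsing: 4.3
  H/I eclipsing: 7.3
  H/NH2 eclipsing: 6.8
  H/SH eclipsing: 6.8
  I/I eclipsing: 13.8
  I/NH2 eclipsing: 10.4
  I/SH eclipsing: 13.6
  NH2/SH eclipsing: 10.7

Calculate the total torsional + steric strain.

This conformer (eclipsed): H(0°)/I(0°) eclipsed 7.3; NH2(120°)/SH(120°) eclipsed 10.7; H(240°)/H(240°) eclipsed 4.3 → 22.3 kJ/mol.

22.3 kJ/mol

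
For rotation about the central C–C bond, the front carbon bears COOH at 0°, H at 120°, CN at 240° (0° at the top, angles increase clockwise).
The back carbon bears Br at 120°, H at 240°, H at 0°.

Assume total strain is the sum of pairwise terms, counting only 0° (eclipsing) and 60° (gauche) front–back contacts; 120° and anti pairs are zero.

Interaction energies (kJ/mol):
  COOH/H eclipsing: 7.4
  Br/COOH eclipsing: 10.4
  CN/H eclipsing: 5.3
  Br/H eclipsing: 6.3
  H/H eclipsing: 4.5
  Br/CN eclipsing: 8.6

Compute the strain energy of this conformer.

19.0 kJ/mol

This conformer is eclipsed. COOH at 0° is eclipsed with H at 0° (7.4); H at 120° is eclipsed with Br at 120° (6.3); CN at 240° is eclipsed with H at 240° (5.3). Total 19.0 kJ/mol.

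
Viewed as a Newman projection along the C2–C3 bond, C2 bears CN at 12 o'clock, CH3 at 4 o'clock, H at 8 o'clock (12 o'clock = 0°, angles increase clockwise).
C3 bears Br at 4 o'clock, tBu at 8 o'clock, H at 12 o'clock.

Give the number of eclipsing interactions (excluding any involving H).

1

Non-H eclipsing pairs: CH3(120°)/Br(120°) — 1 interaction.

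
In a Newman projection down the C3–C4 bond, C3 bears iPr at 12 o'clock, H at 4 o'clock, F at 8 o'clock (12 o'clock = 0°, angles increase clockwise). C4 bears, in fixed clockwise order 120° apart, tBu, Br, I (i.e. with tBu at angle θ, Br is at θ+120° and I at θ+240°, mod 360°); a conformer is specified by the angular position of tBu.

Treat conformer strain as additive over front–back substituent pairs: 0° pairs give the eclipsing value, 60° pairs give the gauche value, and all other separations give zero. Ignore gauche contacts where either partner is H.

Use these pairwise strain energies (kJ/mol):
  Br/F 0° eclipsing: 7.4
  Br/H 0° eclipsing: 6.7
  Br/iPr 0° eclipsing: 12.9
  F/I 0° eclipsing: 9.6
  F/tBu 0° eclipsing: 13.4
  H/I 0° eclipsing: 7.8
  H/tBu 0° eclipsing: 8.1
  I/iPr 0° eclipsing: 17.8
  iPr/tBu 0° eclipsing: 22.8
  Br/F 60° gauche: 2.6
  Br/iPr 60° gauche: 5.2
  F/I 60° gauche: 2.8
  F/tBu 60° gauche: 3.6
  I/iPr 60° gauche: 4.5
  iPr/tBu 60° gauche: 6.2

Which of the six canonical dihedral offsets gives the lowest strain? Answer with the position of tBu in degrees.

180°

tBu at 0° (eclipsed): iPr–tBu eclipsed, H–Br eclipsed, F–I eclipsed; 22.8 + 6.7 + 9.6 = 39.1 kJ/mol.
tBu at 60° (staggered): iPr–tBu gauche, iPr–I gauche, F–Br gauche, F–I gauche; 6.2 + 4.5 + 2.6 + 2.8 = 16.1 kJ/mol.
tBu at 120° (eclipsed): iPr–I eclipsed, H–tBu eclipsed, F–Br eclipsed; 17.8 + 8.1 + 7.4 = 33.3 kJ/mol.
tBu at 180° (staggered): iPr–Br gauche, iPr–I gauche, F–tBu gauche, F–Br gauche; 5.2 + 4.5 + 3.6 + 2.6 = 15.9 kJ/mol.
tBu at 240° (eclipsed): iPr–Br eclipsed, H–I eclipsed, F–tBu eclipsed; 12.9 + 7.8 + 13.4 = 34.1 kJ/mol.
tBu at 300° (staggered): iPr–tBu gauche, iPr–Br gauche, F–tBu gauche, F–I gauche; 6.2 + 5.2 + 3.6 + 2.8 = 17.8 kJ/mol.
The minimum (15.9 kJ/mol) occurs with tBu at 180°.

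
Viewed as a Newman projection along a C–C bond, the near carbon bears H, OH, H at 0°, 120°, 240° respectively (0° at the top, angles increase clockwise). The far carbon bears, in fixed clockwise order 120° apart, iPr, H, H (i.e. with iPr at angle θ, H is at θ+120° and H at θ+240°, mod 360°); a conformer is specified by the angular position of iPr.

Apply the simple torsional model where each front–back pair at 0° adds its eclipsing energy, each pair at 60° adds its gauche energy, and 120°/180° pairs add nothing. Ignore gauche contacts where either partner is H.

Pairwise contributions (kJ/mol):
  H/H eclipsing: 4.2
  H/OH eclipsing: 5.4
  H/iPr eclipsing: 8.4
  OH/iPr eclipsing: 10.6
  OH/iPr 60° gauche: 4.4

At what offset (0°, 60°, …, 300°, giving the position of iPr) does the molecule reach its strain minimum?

300°

iPr at 0° (eclipsed): H–iPr eclipsed, OH–H eclipsed, H–H eclipsed; 8.4 + 5.4 + 4.2 = 18.0 kJ/mol.
iPr at 60° (staggered): OH–iPr gauche; 4.4 = 4.4 kJ/mol.
iPr at 120° (eclipsed): H–H eclipsed, OH–iPr eclipsed, H–H eclipsed; 4.2 + 10.6 + 4.2 = 19.0 kJ/mol.
iPr at 180° (staggered): OH–iPr gauche; 4.4 = 4.4 kJ/mol.
iPr at 240° (eclipsed): H–H eclipsed, OH–H eclipsed, H–iPr eclipsed; 4.2 + 5.4 + 8.4 = 18.0 kJ/mol.
iPr at 300° (staggered): no non-H gauche contacts → 0.0 kJ/mol.
The minimum (0.0 kJ/mol) occurs with iPr at 300°.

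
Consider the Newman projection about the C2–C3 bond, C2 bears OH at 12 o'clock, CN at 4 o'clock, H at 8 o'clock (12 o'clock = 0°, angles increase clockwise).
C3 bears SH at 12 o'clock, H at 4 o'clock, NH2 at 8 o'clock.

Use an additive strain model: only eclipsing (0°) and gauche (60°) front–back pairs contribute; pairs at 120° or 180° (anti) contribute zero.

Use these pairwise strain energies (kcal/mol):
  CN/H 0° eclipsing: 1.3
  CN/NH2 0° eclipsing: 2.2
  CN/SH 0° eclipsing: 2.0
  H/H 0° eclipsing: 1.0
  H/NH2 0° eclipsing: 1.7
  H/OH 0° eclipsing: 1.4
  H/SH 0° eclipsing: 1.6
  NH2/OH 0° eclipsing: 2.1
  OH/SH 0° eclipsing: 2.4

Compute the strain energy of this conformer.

5.4 kcal/mol

This conformer (eclipsed): OH–SH eclipsed, CN–H eclipsed, H–NH2 eclipsed; 2.4 + 1.3 + 1.7 = 5.4 kcal/mol.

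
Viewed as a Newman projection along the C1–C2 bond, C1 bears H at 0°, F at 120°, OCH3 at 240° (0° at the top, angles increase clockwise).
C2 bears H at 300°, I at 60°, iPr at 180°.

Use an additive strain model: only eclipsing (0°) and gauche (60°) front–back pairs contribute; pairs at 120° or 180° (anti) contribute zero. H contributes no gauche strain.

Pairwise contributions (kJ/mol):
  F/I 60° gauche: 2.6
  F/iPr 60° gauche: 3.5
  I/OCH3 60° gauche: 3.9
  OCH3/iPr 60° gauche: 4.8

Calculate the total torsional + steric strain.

10.9 kJ/mol

This conformer (staggered): F(120°)/I(60°) gauche 2.6; F(120°)/iPr(180°) gauche 3.5; OCH3(240°)/iPr(180°) gauche 4.8 → 10.9 kJ/mol.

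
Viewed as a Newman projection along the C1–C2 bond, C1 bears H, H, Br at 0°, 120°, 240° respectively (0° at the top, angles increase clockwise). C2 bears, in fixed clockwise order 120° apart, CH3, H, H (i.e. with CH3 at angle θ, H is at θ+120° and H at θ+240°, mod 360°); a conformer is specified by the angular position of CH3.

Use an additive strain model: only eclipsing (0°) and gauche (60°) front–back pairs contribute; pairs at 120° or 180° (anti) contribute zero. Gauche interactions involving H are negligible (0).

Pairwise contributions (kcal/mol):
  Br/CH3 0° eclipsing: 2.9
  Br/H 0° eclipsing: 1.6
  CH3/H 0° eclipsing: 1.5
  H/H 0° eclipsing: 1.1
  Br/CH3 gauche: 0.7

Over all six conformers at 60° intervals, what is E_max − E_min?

5.1 kcal/mol

CH3 at 0° (eclipsed): H–CH3 eclipsed, H–H eclipsed, Br–H eclipsed; 1.5 + 1.1 + 1.6 = 4.2 kcal/mol.
CH3 at 60° (staggered): no non-H gauche contacts → 0.0 kcal/mol.
CH3 at 120° (eclipsed): H–H eclipsed, H–CH3 eclipsed, Br–H eclipsed; 1.1 + 1.5 + 1.6 = 4.2 kcal/mol.
CH3 at 180° (staggered): Br–CH3 gauche; 0.7 = 0.7 kcal/mol.
CH3 at 240° (eclipsed): H–H eclipsed, H–H eclipsed, Br–CH3 eclipsed; 1.1 + 1.1 + 2.9 = 5.1 kcal/mol.
CH3 at 300° (staggered): Br–CH3 gauche; 0.7 = 0.7 kcal/mol.
Max at 240° (5.1 kcal/mol), min at 60° (0.0 kcal/mol); barrier = 5.1 kcal/mol.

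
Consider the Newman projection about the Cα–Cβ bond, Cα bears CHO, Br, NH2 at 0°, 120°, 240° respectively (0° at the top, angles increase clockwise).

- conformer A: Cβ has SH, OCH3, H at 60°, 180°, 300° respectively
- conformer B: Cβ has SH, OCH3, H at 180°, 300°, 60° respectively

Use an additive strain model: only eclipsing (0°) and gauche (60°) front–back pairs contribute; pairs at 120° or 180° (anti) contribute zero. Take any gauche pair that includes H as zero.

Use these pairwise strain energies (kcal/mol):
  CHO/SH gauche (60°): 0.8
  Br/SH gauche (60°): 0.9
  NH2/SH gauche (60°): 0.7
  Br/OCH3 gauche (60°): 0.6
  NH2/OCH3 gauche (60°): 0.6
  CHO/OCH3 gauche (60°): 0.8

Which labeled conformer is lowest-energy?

A (staggered): CHO(0°)/SH(60°) gauche 0.8; Br(120°)/SH(60°) gauche 0.9; Br(120°)/OCH3(180°) gauche 0.6; NH2(240°)/OCH3(180°) gauche 0.6 → 2.9 kcal/mol.
B (staggered): CHO(0°)/OCH3(300°) gauche 0.8; Br(120°)/SH(180°) gauche 0.9; NH2(240°)/SH(180°) gauche 0.7; NH2(240°)/OCH3(300°) gauche 0.6 → 3.0 kcal/mol.
A has the lowest total (2.9 kcal/mol).

A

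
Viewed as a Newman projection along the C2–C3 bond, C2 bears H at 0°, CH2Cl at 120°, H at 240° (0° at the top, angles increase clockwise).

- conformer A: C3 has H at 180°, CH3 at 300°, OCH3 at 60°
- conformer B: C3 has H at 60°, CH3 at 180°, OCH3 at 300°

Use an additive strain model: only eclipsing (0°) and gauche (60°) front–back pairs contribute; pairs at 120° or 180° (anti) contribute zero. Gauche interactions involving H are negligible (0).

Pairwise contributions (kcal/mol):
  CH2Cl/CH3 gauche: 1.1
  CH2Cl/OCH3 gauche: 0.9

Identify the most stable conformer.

A

A (staggered): CH2Cl(120°)/OCH3(60°) gauche 0.9 → 0.9 kcal/mol.
B (staggered): CH2Cl(120°)/CH3(180°) gauche 1.1 → 1.1 kcal/mol.
A has the lowest total (0.9 kcal/mol).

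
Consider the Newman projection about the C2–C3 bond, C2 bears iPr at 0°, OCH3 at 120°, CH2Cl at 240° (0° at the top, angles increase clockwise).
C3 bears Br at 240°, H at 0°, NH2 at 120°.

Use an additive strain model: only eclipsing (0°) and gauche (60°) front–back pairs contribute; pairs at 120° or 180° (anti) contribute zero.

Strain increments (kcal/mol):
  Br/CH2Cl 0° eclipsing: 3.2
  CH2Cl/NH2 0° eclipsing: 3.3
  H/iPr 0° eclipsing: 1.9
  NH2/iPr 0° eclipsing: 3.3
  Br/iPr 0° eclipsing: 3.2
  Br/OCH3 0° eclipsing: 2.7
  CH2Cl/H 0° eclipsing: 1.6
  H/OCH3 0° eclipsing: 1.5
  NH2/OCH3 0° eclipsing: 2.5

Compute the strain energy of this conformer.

7.6 kcal/mol

This conformer (eclipsed): iPr(0°)/H(0°) eclipsed 1.9; OCH3(120°)/NH2(120°) eclipsed 2.5; CH2Cl(240°)/Br(240°) eclipsed 3.2 → 7.6 kcal/mol.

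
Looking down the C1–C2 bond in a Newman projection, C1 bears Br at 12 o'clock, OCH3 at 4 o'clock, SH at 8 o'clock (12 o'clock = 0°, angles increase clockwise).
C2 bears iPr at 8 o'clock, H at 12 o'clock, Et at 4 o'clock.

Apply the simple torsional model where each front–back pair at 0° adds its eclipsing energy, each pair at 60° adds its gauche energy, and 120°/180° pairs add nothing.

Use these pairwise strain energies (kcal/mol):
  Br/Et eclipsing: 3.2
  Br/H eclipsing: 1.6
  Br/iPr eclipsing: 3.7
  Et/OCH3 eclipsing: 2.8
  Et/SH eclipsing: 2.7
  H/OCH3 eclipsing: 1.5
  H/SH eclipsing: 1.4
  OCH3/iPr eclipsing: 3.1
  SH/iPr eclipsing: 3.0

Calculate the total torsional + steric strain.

This conformer is eclipsed. Br at 0° is eclipsed with H at 0° (1.6); OCH3 at 120° is eclipsed with Et at 120° (2.8); SH at 240° is eclipsed with iPr at 240° (3.0). Total 7.4 kcal/mol.

7.4 kcal/mol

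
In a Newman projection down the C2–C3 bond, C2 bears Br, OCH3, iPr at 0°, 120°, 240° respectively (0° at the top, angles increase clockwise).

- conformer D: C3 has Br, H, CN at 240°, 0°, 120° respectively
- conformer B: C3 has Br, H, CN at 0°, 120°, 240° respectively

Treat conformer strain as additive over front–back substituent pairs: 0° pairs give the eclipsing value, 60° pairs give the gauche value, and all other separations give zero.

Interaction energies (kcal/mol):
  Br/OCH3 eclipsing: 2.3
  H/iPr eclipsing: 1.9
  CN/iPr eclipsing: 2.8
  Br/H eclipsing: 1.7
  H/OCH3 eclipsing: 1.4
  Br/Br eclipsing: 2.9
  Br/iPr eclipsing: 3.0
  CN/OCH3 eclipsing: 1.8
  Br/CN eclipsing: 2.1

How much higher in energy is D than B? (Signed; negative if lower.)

D is eclipsed. Br at 0° is eclipsed with H at 0° (1.7); OCH3 at 120° is eclipsed with CN at 120° (1.8); iPr at 240° is eclipsed with Br at 240° (3.0). Total 6.5 kcal/mol.
B is eclipsed. Br at 0° is eclipsed with Br at 0° (2.9); OCH3 at 120° is eclipsed with H at 120° (1.4); iPr at 240° is eclipsed with CN at 240° (2.8). Total 7.1 kcal/mol.
E(D) − E(B) = 6.5 − 7.1 = -0.6 kcal/mol.

-0.6 kcal/mol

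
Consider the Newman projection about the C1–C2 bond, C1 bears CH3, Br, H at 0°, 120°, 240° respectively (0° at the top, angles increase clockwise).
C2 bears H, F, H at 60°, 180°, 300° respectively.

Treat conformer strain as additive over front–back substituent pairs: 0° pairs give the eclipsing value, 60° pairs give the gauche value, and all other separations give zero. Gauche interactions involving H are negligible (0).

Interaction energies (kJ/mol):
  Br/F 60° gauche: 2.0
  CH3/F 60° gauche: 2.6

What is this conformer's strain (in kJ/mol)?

2.0 kJ/mol

This conformer is staggered. Br at 120° is gauche with F at 180° (2.0). Total 2.0 kJ/mol.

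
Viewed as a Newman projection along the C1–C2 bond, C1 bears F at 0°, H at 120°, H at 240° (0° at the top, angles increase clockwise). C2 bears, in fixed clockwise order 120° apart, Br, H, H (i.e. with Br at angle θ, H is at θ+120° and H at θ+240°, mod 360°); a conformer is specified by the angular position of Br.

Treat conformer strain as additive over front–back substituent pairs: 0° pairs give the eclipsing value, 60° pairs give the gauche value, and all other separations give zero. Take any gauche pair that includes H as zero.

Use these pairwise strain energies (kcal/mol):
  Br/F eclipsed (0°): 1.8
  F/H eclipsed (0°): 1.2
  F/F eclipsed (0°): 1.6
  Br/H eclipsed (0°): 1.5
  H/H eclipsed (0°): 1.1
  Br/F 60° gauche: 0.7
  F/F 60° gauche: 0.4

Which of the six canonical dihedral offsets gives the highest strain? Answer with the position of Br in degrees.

Br at 0° (eclipsed): F–Br eclipsed, H–H eclipsed, H–H eclipsed; 1.8 + 1.1 + 1.1 = 4.0 kcal/mol.
Br at 60° (staggered): F–Br gauche; 0.7 = 0.7 kcal/mol.
Br at 120° (eclipsed): F–H eclipsed, H–Br eclipsed, H–H eclipsed; 1.2 + 1.5 + 1.1 = 3.8 kcal/mol.
Br at 180° (staggered): no non-H gauche contacts → 0.0 kcal/mol.
Br at 240° (eclipsed): F–H eclipsed, H–H eclipsed, H–Br eclipsed; 1.2 + 1.1 + 1.5 = 3.8 kcal/mol.
Br at 300° (staggered): F–Br gauche; 0.7 = 0.7 kcal/mol.
The maximum (4.0 kcal/mol) occurs with Br at 0°.

0°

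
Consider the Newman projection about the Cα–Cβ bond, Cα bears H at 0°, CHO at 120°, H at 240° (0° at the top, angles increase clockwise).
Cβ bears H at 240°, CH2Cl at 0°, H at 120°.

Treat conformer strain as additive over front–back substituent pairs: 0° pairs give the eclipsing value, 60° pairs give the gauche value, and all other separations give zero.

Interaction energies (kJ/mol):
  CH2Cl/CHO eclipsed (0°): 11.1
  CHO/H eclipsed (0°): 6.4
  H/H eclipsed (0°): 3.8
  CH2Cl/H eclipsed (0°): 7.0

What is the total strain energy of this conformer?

This conformer (eclipsed): H–CH2Cl eclipsed, CHO–H eclipsed, H–H eclipsed; 7.0 + 6.4 + 3.8 = 17.2 kJ/mol.

17.2 kJ/mol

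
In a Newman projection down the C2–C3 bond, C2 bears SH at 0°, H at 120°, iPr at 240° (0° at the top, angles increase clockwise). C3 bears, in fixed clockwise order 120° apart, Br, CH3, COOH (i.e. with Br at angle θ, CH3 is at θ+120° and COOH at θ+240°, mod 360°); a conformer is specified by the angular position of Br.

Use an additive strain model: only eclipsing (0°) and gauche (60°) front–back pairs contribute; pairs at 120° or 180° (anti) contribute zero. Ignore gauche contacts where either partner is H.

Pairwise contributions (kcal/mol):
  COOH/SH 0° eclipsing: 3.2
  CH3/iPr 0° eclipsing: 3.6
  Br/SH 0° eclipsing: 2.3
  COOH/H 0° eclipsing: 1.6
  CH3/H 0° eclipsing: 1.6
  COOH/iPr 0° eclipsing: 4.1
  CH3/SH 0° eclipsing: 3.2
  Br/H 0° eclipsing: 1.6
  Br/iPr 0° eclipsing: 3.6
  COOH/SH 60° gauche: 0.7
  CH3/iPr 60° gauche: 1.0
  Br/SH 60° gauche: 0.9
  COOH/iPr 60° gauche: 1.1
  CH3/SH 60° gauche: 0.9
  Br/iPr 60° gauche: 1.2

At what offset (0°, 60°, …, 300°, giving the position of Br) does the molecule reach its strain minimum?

Br at 0° (eclipsed): SH–Br eclipsed, H–CH3 eclipsed, iPr–COOH eclipsed; 2.3 + 1.6 + 4.1 = 8.0 kcal/mol.
Br at 60° (staggered): SH–Br gauche, SH–COOH gauche, iPr–CH3 gauche, iPr–COOH gauche; 0.9 + 0.7 + 1.0 + 1.1 = 3.7 kcal/mol.
Br at 120° (eclipsed): SH–COOH eclipsed, H–Br eclipsed, iPr–CH3 eclipsed; 3.2 + 1.6 + 3.6 = 8.4 kcal/mol.
Br at 180° (staggered): SH–CH3 gauche, SH–COOH gauche, iPr–Br gauche, iPr–CH3 gauche; 0.9 + 0.7 + 1.2 + 1.0 = 3.8 kcal/mol.
Br at 240° (eclipsed): SH–CH3 eclipsed, H–COOH eclipsed, iPr–Br eclipsed; 3.2 + 1.6 + 3.6 = 8.4 kcal/mol.
Br at 300° (staggered): SH–Br gauche, SH–CH3 gauche, iPr–Br gauche, iPr–COOH gauche; 0.9 + 0.9 + 1.2 + 1.1 = 4.1 kcal/mol.
The minimum (3.7 kcal/mol) occurs with Br at 60°.

60°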